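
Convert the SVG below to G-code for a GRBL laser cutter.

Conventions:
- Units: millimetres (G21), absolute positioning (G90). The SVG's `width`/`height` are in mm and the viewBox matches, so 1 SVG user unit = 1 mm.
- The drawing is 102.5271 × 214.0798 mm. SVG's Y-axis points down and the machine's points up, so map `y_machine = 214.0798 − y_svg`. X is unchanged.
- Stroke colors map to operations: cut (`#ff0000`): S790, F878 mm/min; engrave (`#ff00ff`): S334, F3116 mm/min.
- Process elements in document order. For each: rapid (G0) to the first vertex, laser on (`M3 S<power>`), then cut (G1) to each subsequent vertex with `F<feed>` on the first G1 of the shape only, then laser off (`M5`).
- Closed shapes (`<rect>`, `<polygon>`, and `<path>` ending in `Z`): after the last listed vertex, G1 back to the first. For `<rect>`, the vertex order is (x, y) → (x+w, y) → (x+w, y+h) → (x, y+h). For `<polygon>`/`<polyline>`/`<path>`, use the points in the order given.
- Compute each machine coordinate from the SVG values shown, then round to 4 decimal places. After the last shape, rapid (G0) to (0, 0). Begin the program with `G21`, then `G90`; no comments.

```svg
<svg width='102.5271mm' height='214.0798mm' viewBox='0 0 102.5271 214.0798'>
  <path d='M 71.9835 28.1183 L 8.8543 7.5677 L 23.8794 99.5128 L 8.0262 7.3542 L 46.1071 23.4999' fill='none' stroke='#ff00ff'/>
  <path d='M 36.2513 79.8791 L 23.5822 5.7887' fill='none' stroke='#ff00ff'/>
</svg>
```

G21
G90
G0 X71.9835 Y185.9615
M3 S334
G1 X8.8543 Y206.5121 F3116
G1 X23.8794 Y114.5670
G1 X8.0262 Y206.7256
G1 X46.1071 Y190.5799
M5
G0 X36.2513 Y134.2007
M3 S334
G1 X23.5822 Y208.2911 F3116
M5
G0 X0.0000 Y0.0000

Since the viewBox matches the mm dimensions, user units are millimetres directly. The only transform is the Y-flip y_m = 214.0798 − y_svg.

Shape 1 is a open polyline drawn with `<path>`. Its stroke #ff00ff means engrave at S334, F3116. After flipping Y the toolpath is (71.9835,185.9615) → (8.8543,206.5121) → (23.8794,114.5670) → (8.0262,206.7256) → (46.1071,190.5799).

Shape 2 is a line segment drawn with `<path>`. Its stroke #ff00ff means engrave at S334, F3116. After flipping Y the toolpath is (36.2513,134.2007) → (23.5822,208.2911).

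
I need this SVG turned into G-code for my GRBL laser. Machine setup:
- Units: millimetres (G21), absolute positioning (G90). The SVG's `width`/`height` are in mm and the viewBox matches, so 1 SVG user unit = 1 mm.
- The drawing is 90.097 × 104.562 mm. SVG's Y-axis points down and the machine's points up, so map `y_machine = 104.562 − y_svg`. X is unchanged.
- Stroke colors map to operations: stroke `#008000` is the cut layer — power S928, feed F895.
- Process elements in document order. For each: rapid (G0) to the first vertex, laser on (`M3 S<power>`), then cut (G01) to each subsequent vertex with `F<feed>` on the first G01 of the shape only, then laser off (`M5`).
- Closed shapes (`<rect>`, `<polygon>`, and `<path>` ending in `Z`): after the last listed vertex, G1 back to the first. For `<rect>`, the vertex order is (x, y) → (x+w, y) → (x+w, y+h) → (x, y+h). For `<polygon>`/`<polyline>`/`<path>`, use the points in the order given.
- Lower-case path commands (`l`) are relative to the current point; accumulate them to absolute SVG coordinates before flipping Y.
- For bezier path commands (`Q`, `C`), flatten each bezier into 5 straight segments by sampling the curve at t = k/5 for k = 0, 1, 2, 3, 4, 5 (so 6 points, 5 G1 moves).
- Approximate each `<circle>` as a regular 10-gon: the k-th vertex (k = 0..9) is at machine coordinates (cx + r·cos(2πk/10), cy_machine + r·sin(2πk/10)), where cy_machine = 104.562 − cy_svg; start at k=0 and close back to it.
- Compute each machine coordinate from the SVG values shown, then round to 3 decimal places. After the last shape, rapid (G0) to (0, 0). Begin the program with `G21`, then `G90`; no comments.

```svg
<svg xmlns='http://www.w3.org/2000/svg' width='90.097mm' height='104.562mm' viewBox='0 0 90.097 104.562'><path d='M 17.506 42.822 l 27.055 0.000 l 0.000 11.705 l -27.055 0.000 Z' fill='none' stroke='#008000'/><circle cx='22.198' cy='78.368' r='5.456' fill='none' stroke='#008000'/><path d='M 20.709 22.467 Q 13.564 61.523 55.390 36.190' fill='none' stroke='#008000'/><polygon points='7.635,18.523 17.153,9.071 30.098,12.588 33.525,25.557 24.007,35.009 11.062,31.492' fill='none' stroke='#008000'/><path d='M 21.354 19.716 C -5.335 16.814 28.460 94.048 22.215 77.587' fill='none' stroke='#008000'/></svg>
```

G21
G90
G0 X17.506 Y61.740
M3 S928
G01 X44.561 Y61.740 F895
G01 X44.561 Y50.035
G01 X17.506 Y50.035
G01 X17.506 Y61.740
M5
G0 X27.654 Y26.194
M3 S928
G01 X26.612 Y29.401 F895
G01 X23.884 Y31.383
G01 X20.512 Y31.383
G01 X17.784 Y29.401
G01 X16.742 Y26.194
G01 X17.784 Y22.987
G01 X20.512 Y21.005
G01 X23.884 Y21.005
G01 X26.612 Y22.987
G01 X27.654 Y26.194
M5
G0 X20.709 Y82.095
M3 S928
G01 X19.810 Y69.048 F895
G01 X22.828 Y61.152
G01 X29.765 Y58.408
G01 X40.618 Y60.814
G01 X55.390 Y68.372
M5
G0 X7.635 Y86.039
M3 S928
G01 X17.153 Y95.491 F895
G01 X30.098 Y91.974
G01 X33.525 Y79.005
G01 X24.007 Y69.553
G01 X11.062 Y73.070
G01 X7.635 Y86.039
M5
G0 X21.354 Y84.846
M3 S928
G01 X11.794 Y78.362 F895
G01 X11.926 Y60.988
G01 X16.923 Y41.070
G01 X21.961 Y26.951
G01 X22.215 Y26.975
M5
G0 X0.000 Y0.000

Since the viewBox matches the mm dimensions, user units are millimetres directly. The only transform is the Y-flip y_m = 104.562 − y_svg.

Shape 1 is a rectangle drawn with `<path>`. Its stroke #008000 means cut at S928, F895. After flipping Y the toolpath is (17.506,61.740) → (44.561,61.740) → (44.561,50.035) → (17.506,50.035) → (17.506,61.740), returning to the start.

Shape 2 is a circle drawn with `<circle>`. Its stroke #008000 means cut at S928, F895. After flipping Y the toolpath is (27.654,26.194) → (26.612,29.401) → (23.884,31.383) → (20.512,31.383) → (17.784,29.401) → (16.742,26.194) → (17.784,22.987) → (20.512,21.005) → (23.884,21.005) → (26.612,22.987) → (27.654,26.194), returning to the start.

Shape 3 is a quadratic bezier drawn with `<path>`. Its stroke #008000 means cut at S928, F895. After flipping Y the toolpath is (20.709,82.095) → (19.810,69.048) → (22.828,61.152) → (29.765,58.408) → (40.618,60.814) → (55.390,68.372).

Shape 4 is a regular polygon drawn with `<polygon>`. Its stroke #008000 means cut at S928, F895. After flipping Y the toolpath is (7.635,86.039) → (17.153,95.491) → (30.098,91.974) → (33.525,79.005) → (24.007,69.553) → (11.062,73.070) → (7.635,86.039), returning to the start.

Shape 5 is a cubic bezier drawn with `<path>`. Its stroke #008000 means cut at S928, F895. After flipping Y the toolpath is (21.354,84.846) → (11.794,78.362) → (11.926,60.988) → (16.923,41.070) → (21.961,26.951) → (22.215,26.975).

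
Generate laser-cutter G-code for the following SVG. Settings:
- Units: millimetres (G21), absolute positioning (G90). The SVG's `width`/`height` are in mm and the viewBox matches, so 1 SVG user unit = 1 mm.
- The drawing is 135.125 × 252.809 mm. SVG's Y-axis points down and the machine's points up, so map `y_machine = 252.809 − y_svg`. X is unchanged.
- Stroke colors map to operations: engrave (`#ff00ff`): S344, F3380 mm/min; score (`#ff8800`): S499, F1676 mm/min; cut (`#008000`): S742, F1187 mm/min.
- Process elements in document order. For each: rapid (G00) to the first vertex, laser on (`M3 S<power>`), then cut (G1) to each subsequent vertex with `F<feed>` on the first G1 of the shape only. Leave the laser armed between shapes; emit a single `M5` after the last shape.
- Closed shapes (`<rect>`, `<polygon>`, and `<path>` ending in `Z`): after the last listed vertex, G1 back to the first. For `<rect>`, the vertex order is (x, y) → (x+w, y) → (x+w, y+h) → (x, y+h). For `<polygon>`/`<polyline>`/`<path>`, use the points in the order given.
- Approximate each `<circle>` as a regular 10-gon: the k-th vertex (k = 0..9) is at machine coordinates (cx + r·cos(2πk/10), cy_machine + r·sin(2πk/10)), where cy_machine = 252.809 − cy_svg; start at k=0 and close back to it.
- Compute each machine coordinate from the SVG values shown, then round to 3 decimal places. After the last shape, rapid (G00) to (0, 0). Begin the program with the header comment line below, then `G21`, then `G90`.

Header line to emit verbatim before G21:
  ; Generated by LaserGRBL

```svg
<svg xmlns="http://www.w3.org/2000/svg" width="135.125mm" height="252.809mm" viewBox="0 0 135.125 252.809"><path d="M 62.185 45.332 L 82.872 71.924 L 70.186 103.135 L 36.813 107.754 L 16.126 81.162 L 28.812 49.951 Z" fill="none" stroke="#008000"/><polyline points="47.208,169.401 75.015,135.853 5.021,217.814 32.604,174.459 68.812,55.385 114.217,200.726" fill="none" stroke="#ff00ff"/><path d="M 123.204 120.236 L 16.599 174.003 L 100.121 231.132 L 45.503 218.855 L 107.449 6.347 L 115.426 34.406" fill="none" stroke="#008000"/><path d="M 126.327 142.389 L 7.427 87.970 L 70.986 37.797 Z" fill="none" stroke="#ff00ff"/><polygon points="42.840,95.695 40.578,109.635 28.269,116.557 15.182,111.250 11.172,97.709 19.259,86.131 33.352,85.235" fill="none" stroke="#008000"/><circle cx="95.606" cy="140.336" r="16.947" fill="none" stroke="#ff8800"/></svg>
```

Since the viewBox matches the mm dimensions, user units are millimetres directly. The only transform is the Y-flip y_m = 252.809 − y_svg.

Shape 1 is a regular polygon drawn with `<path>`. Its stroke #008000 means cut at S742, F1187. After flipping Y the toolpath is (62.185,207.477) → (82.872,180.885) → (70.186,149.674) → (36.813,145.055) → (16.126,171.647) → (28.812,202.858) → (62.185,207.477), returning to the start.

Shape 2 is a open polyline drawn with `<polyline>`. Its stroke #ff00ff means engrave at S344, F3380. After flipping Y the toolpath is (47.208,83.408) → (75.015,116.956) → (5.021,34.995) → (32.604,78.350) → (68.812,197.424) → (114.217,52.083).

Shape 3 is a open polyline drawn with `<path>`. Its stroke #008000 means cut at S742, F1187. After flipping Y the toolpath is (123.204,132.573) → (16.599,78.806) → (100.121,21.677) → (45.503,33.954) → (107.449,246.462) → (115.426,218.403).

Shape 4 is a closed polygon drawn with `<path>`. Its stroke #ff00ff means engrave at S344, F3380. After flipping Y the toolpath is (126.327,110.420) → (7.427,164.839) → (70.986,215.012) → (126.327,110.420), returning to the start.

Shape 5 is a regular polygon drawn with `<polygon>`. Its stroke #008000 means cut at S742, F1187. After flipping Y the toolpath is (42.840,157.114) → (40.578,143.174) → (28.269,136.252) → (15.182,141.559) → (11.172,155.100) → (19.259,166.678) → (33.352,167.574) → (42.840,157.114), returning to the start.

Shape 6 is a circle drawn with `<circle>`. Its stroke #ff8800 means score at S499, F1676. After flipping Y the toolpath is (112.553,112.473) → (109.316,122.434) → (100.843,128.591) → (90.369,128.591) → (81.896,122.434) → (78.659,112.473) → (81.896,102.512) → (90.369,96.355) → (100.843,96.355) → (109.316,102.512) → (112.553,112.473), returning to the start.

; Generated by LaserGRBL
G21
G90
G00 X62.185 Y207.477
M3 S742
G1 X82.872 Y180.885 F1187
G1 X70.186 Y149.674
G1 X36.813 Y145.055
G1 X16.126 Y171.647
G1 X28.812 Y202.858
G1 X62.185 Y207.477
G00 X47.208 Y83.408
M3 S344
G1 X75.015 Y116.956 F3380
G1 X5.021 Y34.995
G1 X32.604 Y78.350
G1 X68.812 Y197.424
G1 X114.217 Y52.083
G00 X123.204 Y132.573
M3 S742
G1 X16.599 Y78.806 F1187
G1 X100.121 Y21.677
G1 X45.503 Y33.954
G1 X107.449 Y246.462
G1 X115.426 Y218.403
G00 X126.327 Y110.420
M3 S344
G1 X7.427 Y164.839 F3380
G1 X70.986 Y215.012
G1 X126.327 Y110.420
G00 X42.840 Y157.114
M3 S742
G1 X40.578 Y143.174 F1187
G1 X28.269 Y136.252
G1 X15.182 Y141.559
G1 X11.172 Y155.100
G1 X19.259 Y166.678
G1 X33.352 Y167.574
G1 X42.840 Y157.114
G00 X112.553 Y112.473
M3 S499
G1 X109.316 Y122.434 F1676
G1 X100.843 Y128.591
G1 X90.369 Y128.591
G1 X81.896 Y122.434
G1 X78.659 Y112.473
G1 X81.896 Y102.512
G1 X90.369 Y96.355
G1 X100.843 Y96.355
G1 X109.316 Y102.512
G1 X112.553 Y112.473
M5
G00 X0.000 Y0.000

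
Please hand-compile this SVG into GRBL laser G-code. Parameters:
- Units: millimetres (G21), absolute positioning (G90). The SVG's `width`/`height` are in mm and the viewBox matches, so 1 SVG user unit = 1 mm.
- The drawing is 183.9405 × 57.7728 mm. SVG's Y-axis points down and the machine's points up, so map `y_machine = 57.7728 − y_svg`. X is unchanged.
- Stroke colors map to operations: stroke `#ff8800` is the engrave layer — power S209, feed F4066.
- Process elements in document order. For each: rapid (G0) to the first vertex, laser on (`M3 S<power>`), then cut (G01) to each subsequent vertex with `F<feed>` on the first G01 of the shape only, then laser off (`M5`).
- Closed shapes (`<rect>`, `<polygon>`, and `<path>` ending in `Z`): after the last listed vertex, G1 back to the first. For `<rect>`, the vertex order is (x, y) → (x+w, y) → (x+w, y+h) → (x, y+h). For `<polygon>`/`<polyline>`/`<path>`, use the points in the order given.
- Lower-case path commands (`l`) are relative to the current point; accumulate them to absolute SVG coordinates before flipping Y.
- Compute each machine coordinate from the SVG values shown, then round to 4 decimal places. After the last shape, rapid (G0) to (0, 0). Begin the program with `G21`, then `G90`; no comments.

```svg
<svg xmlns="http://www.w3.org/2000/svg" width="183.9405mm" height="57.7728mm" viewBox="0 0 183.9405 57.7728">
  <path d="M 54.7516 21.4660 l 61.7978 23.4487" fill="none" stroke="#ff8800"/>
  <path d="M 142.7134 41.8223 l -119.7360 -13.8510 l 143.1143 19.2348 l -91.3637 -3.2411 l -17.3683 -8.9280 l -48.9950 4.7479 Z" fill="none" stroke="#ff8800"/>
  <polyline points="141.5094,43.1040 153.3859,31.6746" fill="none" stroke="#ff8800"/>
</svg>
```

viewBox `0 0 183.9405 57.7728` with mm width/height → 1 unit = 1 mm. Flip: y_m = 57.7728 − y_svg.

**Shape 1** — `<path>` line segment, stroke `#ff8800` → engrave (S209, F4066). Machine vertices: (54.7516,36.3068) → (116.5494,12.8581). Open path.

**Shape 2** — `<path>` closed polygon, stroke `#ff8800` → engrave (S209, F4066). Machine vertices: (142.7134,15.9505) → (22.9774,29.8015) → (166.0917,10.5667) → (74.7280,13.8078) → (57.3597,22.7358) → (8.3647,17.9879) → (142.7134,15.9505). Closed: final G1 returns to the first vertex.

**Shape 3** — `<polyline>` line segment, stroke `#ff8800` → engrave (S209, F4066). Machine vertices: (141.5094,14.6688) → (153.3859,26.0982). Open path.

G21
G90
G0 X54.7516 Y36.3068
M3 S209
G01 X116.5494 Y12.8581 F4066
M5
G0 X142.7134 Y15.9505
M3 S209
G01 X22.9774 Y29.8015 F4066
G01 X166.0917 Y10.5667
G01 X74.7280 Y13.8078
G01 X57.3597 Y22.7358
G01 X8.3647 Y17.9879
G01 X142.7134 Y15.9505
M5
G0 X141.5094 Y14.6688
M3 S209
G01 X153.3859 Y26.0982 F4066
M5
G0 X0.0000 Y0.0000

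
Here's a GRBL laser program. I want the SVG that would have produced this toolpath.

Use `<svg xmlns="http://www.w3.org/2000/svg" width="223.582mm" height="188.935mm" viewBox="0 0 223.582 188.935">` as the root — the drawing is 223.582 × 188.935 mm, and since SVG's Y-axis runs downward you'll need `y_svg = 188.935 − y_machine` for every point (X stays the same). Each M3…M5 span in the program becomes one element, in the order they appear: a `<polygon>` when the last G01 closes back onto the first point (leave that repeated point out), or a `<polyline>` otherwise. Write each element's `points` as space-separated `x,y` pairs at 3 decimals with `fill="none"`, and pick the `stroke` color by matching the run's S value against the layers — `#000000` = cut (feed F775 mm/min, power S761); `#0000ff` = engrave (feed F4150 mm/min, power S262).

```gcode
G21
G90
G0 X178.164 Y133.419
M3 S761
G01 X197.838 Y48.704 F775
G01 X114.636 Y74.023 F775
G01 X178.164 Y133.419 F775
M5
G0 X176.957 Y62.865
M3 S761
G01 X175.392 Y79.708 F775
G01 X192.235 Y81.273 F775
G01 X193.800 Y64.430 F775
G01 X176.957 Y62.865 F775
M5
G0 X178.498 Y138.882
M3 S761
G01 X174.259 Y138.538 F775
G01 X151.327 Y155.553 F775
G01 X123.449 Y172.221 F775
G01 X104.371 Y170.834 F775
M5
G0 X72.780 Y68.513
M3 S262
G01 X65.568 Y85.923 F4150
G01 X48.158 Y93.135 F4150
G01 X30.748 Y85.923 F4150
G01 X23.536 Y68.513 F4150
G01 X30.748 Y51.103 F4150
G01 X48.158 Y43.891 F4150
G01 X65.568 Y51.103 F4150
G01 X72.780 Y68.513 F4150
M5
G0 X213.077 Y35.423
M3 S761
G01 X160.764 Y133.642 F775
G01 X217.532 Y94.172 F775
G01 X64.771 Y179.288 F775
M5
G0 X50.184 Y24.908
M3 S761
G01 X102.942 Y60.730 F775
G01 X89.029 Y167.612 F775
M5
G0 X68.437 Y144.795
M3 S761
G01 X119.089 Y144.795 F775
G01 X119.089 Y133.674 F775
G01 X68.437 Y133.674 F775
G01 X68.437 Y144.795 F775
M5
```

<svg xmlns="http://www.w3.org/2000/svg" width="223.582mm" height="188.935mm" viewBox="0 0 223.582 188.935">
  <polygon points="178.164,55.516 197.838,140.231 114.636,114.912" fill="none" stroke="#000000"/>
  <polygon points="176.957,126.070 175.392,109.227 192.235,107.662 193.800,124.505" fill="none" stroke="#000000"/>
  <polyline points="178.498,50.053 174.259,50.397 151.327,33.382 123.449,16.714 104.371,18.101" fill="none" stroke="#000000"/>
  <polygon points="72.780,120.422 65.568,103.012 48.158,95.800 30.748,103.012 23.536,120.422 30.748,137.832 48.158,145.044 65.568,137.832" fill="none" stroke="#0000ff"/>
  <polyline points="213.077,153.512 160.764,55.293 217.532,94.763 64.771,9.647" fill="none" stroke="#000000"/>
  <polyline points="50.184,164.027 102.942,128.205 89.029,21.323" fill="none" stroke="#000000"/>
  <polygon points="68.437,44.140 119.089,44.140 119.089,55.261 68.437,55.261" fill="none" stroke="#000000"/>
</svg>

Each laser-on run becomes one SVG element. Flip Y back into SVG space with y_svg = 188.935 − y_machine.

Run 1: power S761 maps to stroke `#000000` (cut). The run returns to its start, so emit a `<polygon>` with points (Y-flipped): 178.164,55.516 197.838,140.231 114.636,114.912.

Run 2: the run's S761 means `#000000` (cut). The run returns to its start, so emit a `<polygon>` with points (Y-flipped): 176.957,126.070 175.392,109.227 192.235,107.662 193.800,124.505.

Run 3: power S761 maps to stroke `#000000` (cut). The run is open, so emit a `<polyline>` with points (Y-flipped): 178.498,50.053 174.259,50.397 151.327,33.382 123.449,16.714 104.371,18.101.

Run 4: the run's S262 means `#0000ff` (engrave). The run returns to its start, so emit a `<polygon>` with points (Y-flipped): 72.780,120.422 65.568,103.012 48.158,95.800 30.748,103.012 23.536,120.422 30.748,137.832 48.158,145.044 65.568,137.832.

Run 5: S761 ⇒ cut layer `#000000`. The run is open, so emit a `<polyline>` with points (Y-flipped): 213.077,153.512 160.764,55.293 217.532,94.763 64.771,9.647.

Run 6: S761 ⇒ cut layer `#000000`. The run is open, so emit a `<polyline>` with points (Y-flipped): 50.184,164.027 102.942,128.205 89.029,21.323.

Run 7: power S761 maps to stroke `#000000` (cut). The run returns to its start, so emit a `<polygon>` with points (Y-flipped): 68.437,44.140 119.089,44.140 119.089,55.261 68.437,55.261.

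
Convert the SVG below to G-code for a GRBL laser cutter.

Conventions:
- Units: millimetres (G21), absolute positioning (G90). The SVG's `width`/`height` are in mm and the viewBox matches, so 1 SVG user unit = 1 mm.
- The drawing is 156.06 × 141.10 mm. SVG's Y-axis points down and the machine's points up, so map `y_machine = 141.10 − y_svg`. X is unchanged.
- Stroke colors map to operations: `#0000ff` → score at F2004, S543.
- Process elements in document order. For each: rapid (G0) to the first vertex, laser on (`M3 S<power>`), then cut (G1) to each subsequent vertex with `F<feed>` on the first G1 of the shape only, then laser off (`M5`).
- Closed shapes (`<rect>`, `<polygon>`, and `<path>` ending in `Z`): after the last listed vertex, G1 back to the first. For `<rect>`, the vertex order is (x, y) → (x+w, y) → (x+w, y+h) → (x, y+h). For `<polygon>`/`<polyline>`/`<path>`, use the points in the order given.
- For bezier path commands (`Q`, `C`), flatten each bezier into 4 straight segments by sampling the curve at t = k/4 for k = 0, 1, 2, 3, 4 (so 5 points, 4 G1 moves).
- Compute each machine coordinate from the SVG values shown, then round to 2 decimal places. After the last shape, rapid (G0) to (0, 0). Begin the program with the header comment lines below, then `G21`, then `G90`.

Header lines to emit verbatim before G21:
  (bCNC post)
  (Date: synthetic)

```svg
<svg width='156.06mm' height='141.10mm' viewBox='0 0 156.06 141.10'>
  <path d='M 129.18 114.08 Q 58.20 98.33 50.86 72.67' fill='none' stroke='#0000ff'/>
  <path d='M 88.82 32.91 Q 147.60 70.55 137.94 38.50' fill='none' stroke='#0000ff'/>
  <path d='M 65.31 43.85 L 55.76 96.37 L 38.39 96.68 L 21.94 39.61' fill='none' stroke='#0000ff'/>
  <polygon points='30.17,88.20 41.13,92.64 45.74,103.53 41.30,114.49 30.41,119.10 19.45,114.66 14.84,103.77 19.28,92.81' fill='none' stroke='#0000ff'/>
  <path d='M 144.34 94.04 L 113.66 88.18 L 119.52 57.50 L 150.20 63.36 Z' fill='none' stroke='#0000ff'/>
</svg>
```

(bCNC post)
(Date: synthetic)
G21
G90
G0 X129.18 Y27.02
M3 S543
G1 X97.67 Y35.51 F2004
G1 X74.11 Y45.25
G1 X58.51 Y56.22
G1 X50.86 Y68.43
M5
G0 X88.82 Y108.19
M3 S543
G1 X113.93 Y93.73 F2004
G1 X130.49 Y87.97
G1 X138.49 Y90.93
G1 X137.94 Y102.60
M5
G0 X65.31 Y97.25
M3 S543
G1 X55.76 Y44.73 F2004
G1 X38.39 Y44.42
G1 X21.94 Y101.49
M5
G0 X30.17 Y52.90
M3 S543
G1 X41.13 Y48.46 F2004
G1 X45.74 Y37.57
G1 X41.30 Y26.61
G1 X30.41 Y22.00
G1 X19.45 Y26.44
G1 X14.84 Y37.33
G1 X19.28 Y48.29
G1 X30.17 Y52.90
M5
G0 X144.34 Y47.06
M3 S543
G1 X113.66 Y52.92 F2004
G1 X119.52 Y83.60
G1 X150.20 Y77.74
G1 X144.34 Y47.06
M5
G0 X0.00 Y0.00

Since the viewBox matches the mm dimensions, user units are millimetres directly. The only transform is the Y-flip y_m = 141.10 − y_svg.

Shape 1 is a quadratic bezier drawn with `<path>`. Its stroke #0000ff means score at S543, F2004. After flipping Y the toolpath is (129.18,27.02) → (97.67,35.51) → (74.11,45.25) → (58.51,56.22) → (50.86,68.43).

Shape 2 is a quadratic bezier drawn with `<path>`. Its stroke #0000ff means score at S543, F2004. After flipping Y the toolpath is (88.82,108.19) → (113.93,93.73) → (130.49,87.97) → (138.49,90.93) → (137.94,102.60).

Shape 3 is a open polyline drawn with `<path>`. Its stroke #0000ff means score at S543, F2004. After flipping Y the toolpath is (65.31,97.25) → (55.76,44.73) → (38.39,44.42) → (21.94,101.49).

Shape 4 is a regular polygon drawn with `<polygon>`. Its stroke #0000ff means score at S543, F2004. After flipping Y the toolpath is (30.17,52.90) → (41.13,48.46) → (45.74,37.57) → (41.30,26.61) → (30.41,22.00) → (19.45,26.44) → (14.84,37.33) → (19.28,48.29) → (30.17,52.90), returning to the start.

Shape 5 is a regular polygon drawn with `<path>`. Its stroke #0000ff means score at S543, F2004. After flipping Y the toolpath is (144.34,47.06) → (113.66,52.92) → (119.52,83.60) → (150.20,77.74) → (144.34,47.06), returning to the start.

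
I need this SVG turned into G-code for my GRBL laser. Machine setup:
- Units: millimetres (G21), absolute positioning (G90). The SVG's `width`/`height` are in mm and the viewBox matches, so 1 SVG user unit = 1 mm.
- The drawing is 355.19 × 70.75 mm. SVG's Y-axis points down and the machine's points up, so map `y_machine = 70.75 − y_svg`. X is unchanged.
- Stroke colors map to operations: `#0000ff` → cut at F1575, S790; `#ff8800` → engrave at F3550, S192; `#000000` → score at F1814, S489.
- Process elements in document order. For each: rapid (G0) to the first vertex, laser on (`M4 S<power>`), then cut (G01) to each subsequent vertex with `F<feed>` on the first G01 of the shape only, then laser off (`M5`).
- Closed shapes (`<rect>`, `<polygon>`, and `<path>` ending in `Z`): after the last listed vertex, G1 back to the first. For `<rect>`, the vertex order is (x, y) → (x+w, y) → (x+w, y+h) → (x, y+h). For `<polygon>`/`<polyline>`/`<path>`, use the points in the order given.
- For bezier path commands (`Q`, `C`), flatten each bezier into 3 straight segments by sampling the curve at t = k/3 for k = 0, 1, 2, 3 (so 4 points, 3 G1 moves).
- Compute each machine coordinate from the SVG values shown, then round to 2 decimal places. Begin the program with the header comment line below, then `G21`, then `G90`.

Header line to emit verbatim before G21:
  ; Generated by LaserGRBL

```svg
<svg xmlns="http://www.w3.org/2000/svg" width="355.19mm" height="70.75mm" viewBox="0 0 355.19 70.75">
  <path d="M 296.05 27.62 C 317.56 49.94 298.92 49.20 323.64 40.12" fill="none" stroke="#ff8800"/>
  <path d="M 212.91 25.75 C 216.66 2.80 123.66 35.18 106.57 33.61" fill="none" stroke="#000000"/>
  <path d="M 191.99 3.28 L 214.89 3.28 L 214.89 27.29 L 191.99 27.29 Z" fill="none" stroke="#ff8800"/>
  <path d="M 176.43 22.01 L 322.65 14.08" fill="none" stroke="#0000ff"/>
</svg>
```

viewBox `0 0 355.19 70.75` with mm width/height → 1 unit = 1 mm. Flip: y_m = 70.75 − y_svg.

**Shape 1** — `<path>` cubic bezier, stroke `#ff8800` → engrave (S192, F3550). Control points (SVG): P0=(296.05,27.62), P1=(317.56,49.94), P2=(298.92,49.20), P3=(323.64,40.12); sampled at t=k/3. Machine vertices: (296.05,43.13) → (307.27,27.95) → (310.28,24.88) → (323.64,30.63). Open path.

**Shape 2** — `<path>` cubic bezier, stroke `#000000` → score (S489, F1814). Control points (SVG): P0=(212.91,25.75), P1=(216.66,2.80), P2=(123.66,35.18), P3=(106.57,33.61); sampled at t=k/3. Machine vertices: (212.91,45.00) → (190.80,52.81) → (142.57,43.58) → (106.57,37.14). Open path.

**Shape 3** — `<path>` rectangle, stroke `#ff8800` → engrave (S192, F3550). Machine vertices: (191.99,67.47) → (214.89,67.47) → (214.89,43.46) → (191.99,43.46) → (191.99,67.47). Closed: final G1 returns to the first vertex.

**Shape 4** — `<path>` line segment, stroke `#0000ff` → cut (S790, F1575). Machine vertices: (176.43,48.74) → (322.65,56.67). Open path.

; Generated by LaserGRBL
G21
G90
G0 X296.05 Y43.13
M4 S192
G01 X307.27 Y27.95 F3550
G01 X310.28 Y24.88
G01 X323.64 Y30.63
M5
G0 X212.91 Y45.00
M4 S489
G01 X190.80 Y52.81 F1814
G01 X142.57 Y43.58
G01 X106.57 Y37.14
M5
G0 X191.99 Y67.47
M4 S192
G01 X214.89 Y67.47 F3550
G01 X214.89 Y43.46
G01 X191.99 Y43.46
G01 X191.99 Y67.47
M5
G0 X176.43 Y48.74
M4 S790
G01 X322.65 Y56.67 F1575
M5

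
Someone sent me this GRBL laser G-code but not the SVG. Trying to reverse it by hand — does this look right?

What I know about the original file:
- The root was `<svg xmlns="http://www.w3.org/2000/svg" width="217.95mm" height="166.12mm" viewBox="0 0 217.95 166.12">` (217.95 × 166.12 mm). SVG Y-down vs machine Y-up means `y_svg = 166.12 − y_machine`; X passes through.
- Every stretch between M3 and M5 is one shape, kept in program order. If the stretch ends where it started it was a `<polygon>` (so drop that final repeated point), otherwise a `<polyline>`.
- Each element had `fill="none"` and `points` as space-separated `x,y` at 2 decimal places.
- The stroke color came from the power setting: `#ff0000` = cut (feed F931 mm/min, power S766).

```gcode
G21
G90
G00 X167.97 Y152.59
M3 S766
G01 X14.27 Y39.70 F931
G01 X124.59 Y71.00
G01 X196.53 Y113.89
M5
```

<svg xmlns="http://www.w3.org/2000/svg" width="217.95mm" height="166.12mm" viewBox="0 0 217.95 166.12">
  <polyline points="167.97,13.53 14.27,126.42 124.59,95.12 196.53,52.23" fill="none" stroke="#ff0000"/>
</svg>

Machine Y-up, SVG Y-down with viewBox height 166.12, so y_svg = 166.12 − y_machine; X carries over. Every run uses S766, so all elements get stroke `#ff0000` (cut).

Run 1: The run is open, so emit a `<polyline>` with points (Y-flipped): 167.97,13.53 14.27,126.42 124.59,95.12 196.53,52.23.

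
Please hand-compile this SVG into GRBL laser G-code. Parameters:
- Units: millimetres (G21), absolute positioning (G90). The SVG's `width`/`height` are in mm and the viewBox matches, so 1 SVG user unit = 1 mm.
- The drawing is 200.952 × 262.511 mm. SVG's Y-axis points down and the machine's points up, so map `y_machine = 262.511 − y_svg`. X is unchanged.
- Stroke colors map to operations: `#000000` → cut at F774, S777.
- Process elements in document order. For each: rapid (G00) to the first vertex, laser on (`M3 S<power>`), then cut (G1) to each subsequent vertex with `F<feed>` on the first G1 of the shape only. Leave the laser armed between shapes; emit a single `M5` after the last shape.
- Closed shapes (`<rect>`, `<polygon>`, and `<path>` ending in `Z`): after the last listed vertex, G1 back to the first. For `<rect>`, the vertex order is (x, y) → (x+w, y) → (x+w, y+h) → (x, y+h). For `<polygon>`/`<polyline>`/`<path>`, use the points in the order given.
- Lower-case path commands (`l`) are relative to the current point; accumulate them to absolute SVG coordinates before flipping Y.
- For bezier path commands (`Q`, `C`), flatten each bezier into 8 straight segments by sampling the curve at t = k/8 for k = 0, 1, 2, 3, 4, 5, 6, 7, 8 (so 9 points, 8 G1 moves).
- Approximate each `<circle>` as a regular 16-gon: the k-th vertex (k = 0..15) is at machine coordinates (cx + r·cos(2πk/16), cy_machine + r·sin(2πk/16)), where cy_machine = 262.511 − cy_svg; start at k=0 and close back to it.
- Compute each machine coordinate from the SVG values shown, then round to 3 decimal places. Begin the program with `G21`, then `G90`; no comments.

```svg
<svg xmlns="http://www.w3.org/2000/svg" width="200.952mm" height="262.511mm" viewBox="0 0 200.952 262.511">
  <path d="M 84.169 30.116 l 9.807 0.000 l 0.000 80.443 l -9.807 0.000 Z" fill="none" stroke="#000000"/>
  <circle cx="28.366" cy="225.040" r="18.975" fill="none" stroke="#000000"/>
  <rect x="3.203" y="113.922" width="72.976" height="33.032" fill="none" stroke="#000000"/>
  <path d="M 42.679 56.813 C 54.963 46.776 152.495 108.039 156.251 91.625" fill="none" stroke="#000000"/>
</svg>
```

Since the viewBox matches the mm dimensions, user units are millimetres directly. The only transform is the Y-flip y_m = 262.511 − y_svg.

Shape 1 is a rectangle drawn with `<path>`. Its stroke #000000 means cut at S777, F774. After flipping Y the toolpath is (84.169,232.395) → (93.976,232.395) → (93.976,151.952) → (84.169,151.952) → (84.169,232.395), returning to the start.

Shape 2 is a circle drawn with `<circle>`. Its stroke #000000 means cut at S777, F774. After flipping Y the toolpath is (47.341,37.471) → (45.897,44.732) → (41.783,50.888) → (35.627,55.002) → (28.366,56.446) → (21.105,55.002) → (14.949,50.888) → (10.835,44.732) → (9.391,37.471) → (10.835,30.210) → (14.949,24.054) → (21.105,19.940) → (28.366,18.496) → (35.627,19.940) → (41.783,24.054) → (45.897,30.210) → (47.341,37.471), returning to the start.

Shape 3 is a rectangle drawn with `<rect>`. Its stroke #000000 means cut at S777, F774. After flipping Y the toolpath is (3.203,148.589) → (76.179,148.589) → (76.179,115.557) → (3.203,115.557) → (3.203,148.589), returning to the start.

Shape 4 is a cubic bezier drawn with `<path>`. Its stroke #000000 means cut at S777, F774. After flipping Y the toolpath is (42.679,205.698) → (50.932,206.411) → (65.079,202.185) → (83.022,194.766) → (102.663,185.901) → (121.904,177.334) → (138.648,170.812) → (150.796,168.081) → (156.251,170.886).

G21
G90
G00 X84.169 Y232.395
M3 S777
G1 X93.976 Y232.395 F774
G1 X93.976 Y151.952
G1 X84.169 Y151.952
G1 X84.169 Y232.395
G00 X47.341 Y37.471
M3 S777
G1 X45.897 Y44.732 F774
G1 X41.783 Y50.888
G1 X35.627 Y55.002
G1 X28.366 Y56.446
G1 X21.105 Y55.002
G1 X14.949 Y50.888
G1 X10.835 Y44.732
G1 X9.391 Y37.471
G1 X10.835 Y30.210
G1 X14.949 Y24.054
G1 X21.105 Y19.940
G1 X28.366 Y18.496
G1 X35.627 Y19.940
G1 X41.783 Y24.054
G1 X45.897 Y30.210
G1 X47.341 Y37.471
G00 X3.203 Y148.589
M3 S777
G1 X76.179 Y148.589 F774
G1 X76.179 Y115.557
G1 X3.203 Y115.557
G1 X3.203 Y148.589
G00 X42.679 Y205.698
M3 S777
G1 X50.932 Y206.411 F774
G1 X65.079 Y202.185
G1 X83.022 Y194.766
G1 X102.663 Y185.901
G1 X121.904 Y177.334
G1 X138.648 Y170.812
G1 X150.796 Y168.081
G1 X156.251 Y170.886
M5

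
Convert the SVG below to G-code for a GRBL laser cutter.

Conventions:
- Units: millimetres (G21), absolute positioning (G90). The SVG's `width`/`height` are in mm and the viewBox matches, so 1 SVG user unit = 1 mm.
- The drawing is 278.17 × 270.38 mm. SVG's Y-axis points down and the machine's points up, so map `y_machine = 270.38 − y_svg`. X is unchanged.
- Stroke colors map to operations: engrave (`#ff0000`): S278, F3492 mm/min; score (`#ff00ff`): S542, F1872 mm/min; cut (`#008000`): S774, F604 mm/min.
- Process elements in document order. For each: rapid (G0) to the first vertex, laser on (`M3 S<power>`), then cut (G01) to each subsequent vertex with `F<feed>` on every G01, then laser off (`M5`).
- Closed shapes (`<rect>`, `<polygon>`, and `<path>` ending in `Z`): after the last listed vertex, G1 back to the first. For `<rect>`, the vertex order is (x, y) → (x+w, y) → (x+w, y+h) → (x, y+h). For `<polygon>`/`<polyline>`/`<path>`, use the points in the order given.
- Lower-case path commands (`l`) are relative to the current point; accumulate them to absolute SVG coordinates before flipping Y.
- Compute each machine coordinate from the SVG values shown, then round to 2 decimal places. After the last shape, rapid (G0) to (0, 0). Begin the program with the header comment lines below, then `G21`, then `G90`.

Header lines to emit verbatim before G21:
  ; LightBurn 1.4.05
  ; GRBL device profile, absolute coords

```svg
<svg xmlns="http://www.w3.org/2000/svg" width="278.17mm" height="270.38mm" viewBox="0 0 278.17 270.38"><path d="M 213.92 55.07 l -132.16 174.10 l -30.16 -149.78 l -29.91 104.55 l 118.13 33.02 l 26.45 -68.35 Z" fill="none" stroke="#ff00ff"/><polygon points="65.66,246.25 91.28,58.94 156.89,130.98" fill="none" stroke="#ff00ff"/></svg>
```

viewBox `0 0 278.17 270.38` with mm width/height → 1 unit = 1 mm. Flip: y_m = 270.38 − y_svg.

**Shape 1** — `<path>` closed polygon, stroke `#ff00ff` → score (S542, F1872). Machine vertices: (213.92,215.31) → (81.76,41.21) → (51.60,190.99) → (21.69,86.44) → (139.82,53.42) → (166.27,121.77) → (213.92,215.31). Closed: final G1 returns to the first vertex.

**Shape 2** — `<polygon>` closed polygon, stroke `#ff00ff` → score (S542, F1872). Machine vertices: (65.66,24.13) → (91.28,211.44) → (156.89,139.40) → (65.66,24.13). Closed: final G1 returns to the first vertex.

; LightBurn 1.4.05
; GRBL device profile, absolute coords
G21
G90
G0 X213.92 Y215.31
M3 S542
G01 X81.76 Y41.21 F1872
G01 X51.60 Y190.99 F1872
G01 X21.69 Y86.44 F1872
G01 X139.82 Y53.42 F1872
G01 X166.27 Y121.77 F1872
G01 X213.92 Y215.31 F1872
M5
G0 X65.66 Y24.13
M3 S542
G01 X91.28 Y211.44 F1872
G01 X156.89 Y139.40 F1872
G01 X65.66 Y24.13 F1872
M5
G0 X0.00 Y0.00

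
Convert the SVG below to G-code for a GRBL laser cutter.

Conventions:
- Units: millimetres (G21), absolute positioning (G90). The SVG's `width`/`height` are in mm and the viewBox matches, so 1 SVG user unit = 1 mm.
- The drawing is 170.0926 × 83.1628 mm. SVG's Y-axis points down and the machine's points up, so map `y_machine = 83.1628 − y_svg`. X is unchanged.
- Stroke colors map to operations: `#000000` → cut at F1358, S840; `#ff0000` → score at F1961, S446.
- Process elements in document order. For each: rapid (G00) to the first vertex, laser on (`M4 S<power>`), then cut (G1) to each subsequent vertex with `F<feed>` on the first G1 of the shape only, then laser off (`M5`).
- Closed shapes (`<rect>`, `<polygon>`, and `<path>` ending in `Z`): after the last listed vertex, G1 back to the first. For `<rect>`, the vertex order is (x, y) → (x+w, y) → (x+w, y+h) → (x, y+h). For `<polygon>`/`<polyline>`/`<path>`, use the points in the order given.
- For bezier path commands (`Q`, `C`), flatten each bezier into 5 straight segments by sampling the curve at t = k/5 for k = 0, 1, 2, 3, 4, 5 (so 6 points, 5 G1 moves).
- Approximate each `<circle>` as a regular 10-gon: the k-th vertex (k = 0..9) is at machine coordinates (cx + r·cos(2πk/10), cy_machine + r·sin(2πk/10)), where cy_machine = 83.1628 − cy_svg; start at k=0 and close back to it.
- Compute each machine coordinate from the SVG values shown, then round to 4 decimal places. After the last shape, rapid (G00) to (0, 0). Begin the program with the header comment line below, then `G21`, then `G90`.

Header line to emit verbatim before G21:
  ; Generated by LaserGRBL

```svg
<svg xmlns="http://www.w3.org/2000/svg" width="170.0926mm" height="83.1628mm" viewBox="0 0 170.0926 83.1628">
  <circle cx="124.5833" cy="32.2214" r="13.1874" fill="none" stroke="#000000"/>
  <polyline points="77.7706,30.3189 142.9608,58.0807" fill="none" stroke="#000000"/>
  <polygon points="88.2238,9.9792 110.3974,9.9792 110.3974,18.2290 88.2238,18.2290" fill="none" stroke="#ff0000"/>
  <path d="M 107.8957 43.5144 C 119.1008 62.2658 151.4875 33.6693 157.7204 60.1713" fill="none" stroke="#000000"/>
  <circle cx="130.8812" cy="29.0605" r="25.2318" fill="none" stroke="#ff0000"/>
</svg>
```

; Generated by LaserGRBL
G21
G90
G00 X137.7707 Y50.9414
M4 S840
G1 X135.2521 Y58.6928 F1358
G1 X128.6584 Y63.4834
G1 X120.5082 Y63.4834
G1 X113.9145 Y58.6928
G1 X111.3959 Y50.9414
G1 X113.9145 Y43.1900
G1 X120.5082 Y38.3994
G1 X128.6584 Y38.3994
G1 X135.2521 Y43.1900
G1 X137.7707 Y50.9414
M5
G00 X77.7706 Y52.8439
M4 S840
G1 X142.9608 Y25.0821 F1358
M5
G00 X88.2238 Y73.1836
M4 S446
G1 X110.3974 Y73.1836 F1961
G1 X110.3974 Y64.9338
G1 X88.2238 Y64.9338
G1 X88.2238 Y73.1836
M5
G00 X107.8957 Y39.6484
M4 S840
G1 X116.7819 Y33.2597 F1358
G1 X128.4795 Y33.3171
G1 X140.7166 Y34.9032
G1 X151.2209 Y33.1005
G1 X157.7204 Y22.9915
M5
G00 X156.1130 Y54.1023
M4 S446
G1 X151.2942 Y68.9332 F1961
G1 X138.6783 Y78.0992
G1 X123.0841 Y78.0992
G1 X110.4682 Y68.9332
G1 X105.6494 Y54.1023
G1 X110.4682 Y39.2714
G1 X123.0841 Y30.1054
G1 X138.6783 Y30.1054
G1 X151.2942 Y39.2714
G1 X156.1130 Y54.1023
M5
G00 X0.0000 Y0.0000

1 u = 1 mm; y_m = 83.1628 − y.

[1] `<circle>` circle, #000000→cut S840 F1358: (137.7707,50.9414) → (135.2521,58.6928) → (128.6584,63.4834) → (120.5082,63.4834) → (113.9145,58.6928) → (111.3959,50.9414) → (113.9145,43.1900) → (120.5082,38.3994) → (128.6584,38.3994) → (135.2521,43.1900) → (137.7707,50.9414) (closed)

[2] `<polyline>` line segment, #000000→cut S840 F1358: (77.7706,52.8439) → (142.9608,25.0821)

[3] `<polygon>` rectangle, #ff0000→score S446 F1961: (88.2238,73.1836) → (110.3974,73.1836) → (110.3974,64.9338) → (88.2238,64.9338) → (88.2238,73.1836) (closed)

[4] `<path>` cubic bezier, #000000→cut S840 F1358: (107.8957,39.6484) → (116.7819,33.2597) → (128.4795,33.3171) → (140.7166,34.9032) → (151.2209,33.1005) → (157.7204,22.9915)

[5] `<circle>` circle, #ff0000→score S446 F1961: (156.1130,54.1023) → (151.2942,68.9332) → (138.6783,78.0992) → (123.0841,78.0992) → (110.4682,68.9332) → (105.6494,54.1023) → (110.4682,39.2714) → (123.0841,30.1054) → (138.6783,30.1054) → (151.2942,39.2714) → (156.1130,54.1023) (closed)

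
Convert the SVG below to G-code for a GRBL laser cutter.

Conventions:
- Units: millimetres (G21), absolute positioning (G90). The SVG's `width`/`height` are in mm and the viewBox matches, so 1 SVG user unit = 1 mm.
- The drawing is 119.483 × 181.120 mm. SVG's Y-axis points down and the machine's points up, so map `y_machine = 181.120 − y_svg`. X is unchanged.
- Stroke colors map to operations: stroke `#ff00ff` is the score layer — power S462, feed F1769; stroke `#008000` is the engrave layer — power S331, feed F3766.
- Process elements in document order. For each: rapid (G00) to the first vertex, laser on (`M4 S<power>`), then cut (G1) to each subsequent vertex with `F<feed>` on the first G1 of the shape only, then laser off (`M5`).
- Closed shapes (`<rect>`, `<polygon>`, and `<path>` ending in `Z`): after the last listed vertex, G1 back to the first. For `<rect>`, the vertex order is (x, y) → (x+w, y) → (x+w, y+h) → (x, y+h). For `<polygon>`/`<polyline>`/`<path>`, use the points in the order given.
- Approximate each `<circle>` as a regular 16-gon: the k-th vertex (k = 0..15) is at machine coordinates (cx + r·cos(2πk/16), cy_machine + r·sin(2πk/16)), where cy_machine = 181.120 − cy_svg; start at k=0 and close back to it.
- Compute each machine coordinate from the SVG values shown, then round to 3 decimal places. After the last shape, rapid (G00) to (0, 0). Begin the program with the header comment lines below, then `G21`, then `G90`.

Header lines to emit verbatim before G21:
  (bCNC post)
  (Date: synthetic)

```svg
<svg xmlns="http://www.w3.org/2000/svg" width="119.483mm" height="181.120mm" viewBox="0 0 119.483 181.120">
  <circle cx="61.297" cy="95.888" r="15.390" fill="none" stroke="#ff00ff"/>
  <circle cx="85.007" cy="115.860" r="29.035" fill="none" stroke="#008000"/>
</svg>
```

(bCNC post)
(Date: synthetic)
G21
G90
G00 X76.687 Y85.232
M4 S462
G1 X75.516 Y91.121 F1769
G1 X72.179 Y96.114
G1 X67.186 Y99.451
G1 X61.297 Y100.622
G1 X55.408 Y99.451
G1 X50.415 Y96.114
G1 X47.078 Y91.121
G1 X45.907 Y85.232
G1 X47.078 Y79.343
G1 X50.415 Y74.350
G1 X55.408 Y71.013
G1 X61.297 Y69.842
G1 X67.186 Y71.013
G1 X72.179 Y74.350
G1 X75.516 Y79.343
G1 X76.687 Y85.232
M5
G00 X114.042 Y65.260
M4 S331
G1 X111.832 Y76.371 F3766
G1 X105.538 Y85.791
G1 X96.118 Y92.085
G1 X85.007 Y94.295
G1 X73.896 Y92.085
G1 X64.476 Y85.791
G1 X58.182 Y76.371
G1 X55.972 Y65.260
G1 X58.182 Y54.149
G1 X64.476 Y44.729
G1 X73.896 Y38.435
G1 X85.007 Y36.225
G1 X96.118 Y38.435
G1 X105.538 Y44.729
G1 X111.832 Y54.149
G1 X114.042 Y65.260
M5
G00 X0.000 Y0.000

viewBox `0 0 119.483 181.120` with mm width/height → 1 unit = 1 mm. Flip: y_m = 181.120 − y_svg.

**Shape 1** — `<circle>` circle, stroke `#ff00ff` → score (S462, F1769). Machine vertices: (76.687,85.232) → (75.516,91.121) → (72.179,96.114) → (67.186,99.451) → (61.297,100.622) → (55.408,99.451) → (50.415,96.114) → (47.078,91.121) → (45.907,85.232) → (47.078,79.343) → (50.415,74.350) → (55.408,71.013) → (61.297,69.842) → (67.186,71.013) → (72.179,74.350) → (75.516,79.343) → (76.687,85.232). Closed: final G1 returns to the first vertex.

**Shape 2** — `<circle>` circle, stroke `#008000` → engrave (S331, F3766). Machine vertices: (114.042,65.260) → (111.832,76.371) → (105.538,85.791) → (96.118,92.085) → (85.007,94.295) → (73.896,92.085) → (64.476,85.791) → (58.182,76.371) → (55.972,65.260) → (58.182,54.149) → (64.476,44.729) → (73.896,38.435) → (85.007,36.225) → (96.118,38.435) → (105.538,44.729) → (111.832,54.149) → (114.042,65.260). Closed: final G1 returns to the first vertex.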